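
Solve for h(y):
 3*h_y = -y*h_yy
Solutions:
 h(y) = C1 + C2/y^2


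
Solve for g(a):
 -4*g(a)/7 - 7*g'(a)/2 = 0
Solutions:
 g(a) = C1*exp(-8*a/49)


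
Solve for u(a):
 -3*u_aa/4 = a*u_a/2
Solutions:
 u(a) = C1 + C2*erf(sqrt(3)*a/3)


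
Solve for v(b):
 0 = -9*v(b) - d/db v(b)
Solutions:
 v(b) = C1*exp(-9*b)


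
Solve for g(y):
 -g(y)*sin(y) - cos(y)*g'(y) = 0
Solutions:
 g(y) = C1*cos(y)


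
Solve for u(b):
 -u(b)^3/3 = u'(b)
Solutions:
 u(b) = -sqrt(6)*sqrt(-1/(C1 - b))/2
 u(b) = sqrt(6)*sqrt(-1/(C1 - b))/2


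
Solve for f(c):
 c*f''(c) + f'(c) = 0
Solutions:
 f(c) = C1 + C2*log(c)


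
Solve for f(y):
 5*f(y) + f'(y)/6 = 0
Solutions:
 f(y) = C1*exp(-30*y)


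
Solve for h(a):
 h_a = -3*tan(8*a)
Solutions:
 h(a) = C1 + 3*log(cos(8*a))/8


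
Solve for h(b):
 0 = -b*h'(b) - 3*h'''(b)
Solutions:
 h(b) = C1 + Integral(C2*airyai(-3^(2/3)*b/3) + C3*airybi(-3^(2/3)*b/3), b)


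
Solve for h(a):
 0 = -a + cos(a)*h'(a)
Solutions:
 h(a) = C1 + Integral(a/cos(a), a)


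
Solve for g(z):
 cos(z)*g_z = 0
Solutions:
 g(z) = C1


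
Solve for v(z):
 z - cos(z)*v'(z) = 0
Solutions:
 v(z) = C1 + Integral(z/cos(z), z)


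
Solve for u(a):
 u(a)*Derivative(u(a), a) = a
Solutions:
 u(a) = -sqrt(C1 + a^2)
 u(a) = sqrt(C1 + a^2)


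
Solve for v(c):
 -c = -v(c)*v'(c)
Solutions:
 v(c) = -sqrt(C1 + c^2)
 v(c) = sqrt(C1 + c^2)


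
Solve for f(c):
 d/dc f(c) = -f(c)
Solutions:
 f(c) = C1*exp(-c)


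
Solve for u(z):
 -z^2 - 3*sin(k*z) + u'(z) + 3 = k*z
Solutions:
 u(z) = C1 + k*z^2/2 + z^3/3 - 3*z - 3*cos(k*z)/k


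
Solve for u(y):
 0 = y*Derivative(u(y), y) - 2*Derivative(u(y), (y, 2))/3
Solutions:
 u(y) = C1 + C2*erfi(sqrt(3)*y/2)


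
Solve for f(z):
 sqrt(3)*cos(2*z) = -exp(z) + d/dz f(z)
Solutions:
 f(z) = C1 + exp(z) + sqrt(3)*sin(2*z)/2


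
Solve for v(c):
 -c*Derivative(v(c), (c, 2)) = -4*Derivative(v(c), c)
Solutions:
 v(c) = C1 + C2*c^5


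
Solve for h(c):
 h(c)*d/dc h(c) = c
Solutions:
 h(c) = -sqrt(C1 + c^2)
 h(c) = sqrt(C1 + c^2)


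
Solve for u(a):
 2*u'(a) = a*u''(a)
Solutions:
 u(a) = C1 + C2*a^3


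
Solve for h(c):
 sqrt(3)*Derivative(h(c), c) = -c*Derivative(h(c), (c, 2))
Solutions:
 h(c) = C1 + C2*c^(1 - sqrt(3))


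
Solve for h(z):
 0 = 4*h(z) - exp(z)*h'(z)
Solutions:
 h(z) = C1*exp(-4*exp(-z))


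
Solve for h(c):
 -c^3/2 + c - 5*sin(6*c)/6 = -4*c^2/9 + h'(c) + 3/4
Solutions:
 h(c) = C1 - c^4/8 + 4*c^3/27 + c^2/2 - 3*c/4 + 5*cos(6*c)/36


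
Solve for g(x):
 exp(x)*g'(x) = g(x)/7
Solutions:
 g(x) = C1*exp(-exp(-x)/7)


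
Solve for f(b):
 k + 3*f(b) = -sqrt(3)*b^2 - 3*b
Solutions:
 f(b) = -sqrt(3)*b^2/3 - b - k/3


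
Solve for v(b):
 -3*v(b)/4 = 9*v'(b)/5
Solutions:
 v(b) = C1*exp(-5*b/12)


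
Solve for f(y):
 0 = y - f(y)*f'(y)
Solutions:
 f(y) = -sqrt(C1 + y^2)
 f(y) = sqrt(C1 + y^2)


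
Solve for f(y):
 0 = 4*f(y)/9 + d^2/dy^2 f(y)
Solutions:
 f(y) = C1*sin(2*y/3) + C2*cos(2*y/3)


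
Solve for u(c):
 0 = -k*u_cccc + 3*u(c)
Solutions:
 u(c) = C1*exp(-3^(1/4)*c*(1/k)^(1/4)) + C2*exp(3^(1/4)*c*(1/k)^(1/4)) + C3*exp(-3^(1/4)*I*c*(1/k)^(1/4)) + C4*exp(3^(1/4)*I*c*(1/k)^(1/4))


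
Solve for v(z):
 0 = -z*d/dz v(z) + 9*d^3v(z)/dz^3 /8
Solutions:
 v(z) = C1 + Integral(C2*airyai(2*3^(1/3)*z/3) + C3*airybi(2*3^(1/3)*z/3), z)


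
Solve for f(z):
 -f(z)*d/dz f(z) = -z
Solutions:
 f(z) = -sqrt(C1 + z^2)
 f(z) = sqrt(C1 + z^2)


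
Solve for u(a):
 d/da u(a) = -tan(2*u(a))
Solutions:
 u(a) = -asin(C1*exp(-2*a))/2 + pi/2
 u(a) = asin(C1*exp(-2*a))/2


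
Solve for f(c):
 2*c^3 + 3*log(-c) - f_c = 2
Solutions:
 f(c) = C1 + c^4/2 + 3*c*log(-c) - 5*c


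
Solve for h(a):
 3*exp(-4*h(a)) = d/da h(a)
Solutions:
 h(a) = log(-I*(C1 + 12*a)^(1/4))
 h(a) = log(I*(C1 + 12*a)^(1/4))
 h(a) = log(-(C1 + 12*a)^(1/4))
 h(a) = log(C1 + 12*a)/4


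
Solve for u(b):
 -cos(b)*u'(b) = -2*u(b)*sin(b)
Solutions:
 u(b) = C1/cos(b)^2


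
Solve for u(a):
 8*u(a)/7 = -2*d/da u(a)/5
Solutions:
 u(a) = C1*exp(-20*a/7)


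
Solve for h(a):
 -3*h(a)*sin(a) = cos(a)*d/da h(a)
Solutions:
 h(a) = C1*cos(a)^3


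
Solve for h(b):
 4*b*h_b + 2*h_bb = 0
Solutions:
 h(b) = C1 + C2*erf(b)


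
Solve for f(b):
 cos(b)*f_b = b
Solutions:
 f(b) = C1 + Integral(b/cos(b), b)


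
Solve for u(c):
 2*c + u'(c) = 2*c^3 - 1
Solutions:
 u(c) = C1 + c^4/2 - c^2 - c


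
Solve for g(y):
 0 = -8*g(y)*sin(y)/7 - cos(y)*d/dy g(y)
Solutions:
 g(y) = C1*cos(y)^(8/7)


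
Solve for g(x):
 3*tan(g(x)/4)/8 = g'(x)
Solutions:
 g(x) = -4*asin(C1*exp(3*x/32)) + 4*pi
 g(x) = 4*asin(C1*exp(3*x/32))


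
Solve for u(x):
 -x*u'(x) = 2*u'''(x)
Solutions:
 u(x) = C1 + Integral(C2*airyai(-2^(2/3)*x/2) + C3*airybi(-2^(2/3)*x/2), x)


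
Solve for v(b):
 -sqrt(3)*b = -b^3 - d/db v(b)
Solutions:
 v(b) = C1 - b^4/4 + sqrt(3)*b^2/2


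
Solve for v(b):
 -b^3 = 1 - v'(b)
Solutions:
 v(b) = C1 + b^4/4 + b


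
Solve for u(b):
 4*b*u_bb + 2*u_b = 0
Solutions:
 u(b) = C1 + C2*sqrt(b)


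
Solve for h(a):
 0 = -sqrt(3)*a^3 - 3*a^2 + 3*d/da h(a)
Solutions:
 h(a) = C1 + sqrt(3)*a^4/12 + a^3/3


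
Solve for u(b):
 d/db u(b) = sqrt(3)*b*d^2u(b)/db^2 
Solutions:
 u(b) = C1 + C2*b^(sqrt(3)/3 + 1)


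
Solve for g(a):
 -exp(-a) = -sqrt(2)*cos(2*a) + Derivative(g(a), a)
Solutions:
 g(a) = C1 + sqrt(2)*sin(2*a)/2 + exp(-a)


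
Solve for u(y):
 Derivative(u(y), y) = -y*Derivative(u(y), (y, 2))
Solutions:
 u(y) = C1 + C2*log(y)


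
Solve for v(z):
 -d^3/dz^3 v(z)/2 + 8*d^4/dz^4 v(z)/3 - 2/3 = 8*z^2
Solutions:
 v(z) = C1 + C2*z + C3*z^2 + C4*exp(3*z/16) - 4*z^5/15 - 64*z^4/9 - 4102*z^3/27


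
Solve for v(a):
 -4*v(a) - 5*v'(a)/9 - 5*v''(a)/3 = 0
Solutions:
 v(a) = (C1*sin(sqrt(2135)*a/30) + C2*cos(sqrt(2135)*a/30))*exp(-a/6)


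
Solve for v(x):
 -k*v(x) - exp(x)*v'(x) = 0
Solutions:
 v(x) = C1*exp(k*exp(-x))


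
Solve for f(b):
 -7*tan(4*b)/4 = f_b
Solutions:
 f(b) = C1 + 7*log(cos(4*b))/16


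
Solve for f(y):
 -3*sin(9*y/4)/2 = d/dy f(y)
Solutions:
 f(y) = C1 + 2*cos(9*y/4)/3


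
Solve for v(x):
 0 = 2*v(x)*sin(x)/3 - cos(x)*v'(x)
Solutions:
 v(x) = C1/cos(x)^(2/3)


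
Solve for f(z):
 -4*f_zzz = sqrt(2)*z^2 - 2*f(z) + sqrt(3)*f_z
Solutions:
 f(z) = C1*exp(-z*(-3^(5/6)/(6 + sqrt(sqrt(3) + 36))^(1/3) + 3^(2/3)*(6 + sqrt(sqrt(3) + 36))^(1/3))/12)*sin(z*(3^(1/3)/(6 + sqrt(sqrt(3) + 36))^(1/3) + 3^(1/6)*(6 + sqrt(sqrt(3) + 36))^(1/3))/4) + C2*exp(-z*(-3^(5/6)/(6 + sqrt(sqrt(3) + 36))^(1/3) + 3^(2/3)*(6 + sqrt(sqrt(3) + 36))^(1/3))/12)*cos(z*(3^(1/3)/(6 + sqrt(sqrt(3) + 36))^(1/3) + 3^(1/6)*(6 + sqrt(sqrt(3) + 36))^(1/3))/4) + C3*exp(z*(-3^(5/6)/(6 + sqrt(sqrt(3) + 36))^(1/3) + 3^(2/3)*(6 + sqrt(sqrt(3) + 36))^(1/3))/6) + sqrt(2)*z^2/2 + sqrt(6)*z/2 + 3*sqrt(2)/4


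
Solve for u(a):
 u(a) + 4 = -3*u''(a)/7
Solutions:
 u(a) = C1*sin(sqrt(21)*a/3) + C2*cos(sqrt(21)*a/3) - 4


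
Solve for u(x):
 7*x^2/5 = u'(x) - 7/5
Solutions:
 u(x) = C1 + 7*x^3/15 + 7*x/5


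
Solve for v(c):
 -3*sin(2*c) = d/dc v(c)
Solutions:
 v(c) = C1 + 3*cos(2*c)/2


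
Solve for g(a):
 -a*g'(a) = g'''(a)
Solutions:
 g(a) = C1 + Integral(C2*airyai(-a) + C3*airybi(-a), a)


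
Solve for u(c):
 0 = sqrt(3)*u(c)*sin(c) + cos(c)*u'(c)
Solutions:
 u(c) = C1*cos(c)^(sqrt(3))


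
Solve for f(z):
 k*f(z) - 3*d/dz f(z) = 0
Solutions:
 f(z) = C1*exp(k*z/3)


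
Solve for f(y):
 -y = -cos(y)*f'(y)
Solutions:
 f(y) = C1 + Integral(y/cos(y), y)


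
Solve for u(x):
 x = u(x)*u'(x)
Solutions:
 u(x) = -sqrt(C1 + x^2)
 u(x) = sqrt(C1 + x^2)


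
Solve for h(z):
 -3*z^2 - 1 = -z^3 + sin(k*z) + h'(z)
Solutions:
 h(z) = C1 + z^4/4 - z^3 - z + cos(k*z)/k


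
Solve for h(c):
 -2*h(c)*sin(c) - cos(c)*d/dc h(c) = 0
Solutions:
 h(c) = C1*cos(c)^2


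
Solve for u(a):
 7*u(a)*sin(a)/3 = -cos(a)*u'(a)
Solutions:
 u(a) = C1*cos(a)^(7/3)


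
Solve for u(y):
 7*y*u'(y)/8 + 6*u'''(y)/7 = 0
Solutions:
 u(y) = C1 + Integral(C2*airyai(-42^(2/3)*y/12) + C3*airybi(-42^(2/3)*y/12), y)


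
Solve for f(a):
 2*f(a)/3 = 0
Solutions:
 f(a) = 0


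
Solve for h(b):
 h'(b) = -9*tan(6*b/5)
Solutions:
 h(b) = C1 + 15*log(cos(6*b/5))/2


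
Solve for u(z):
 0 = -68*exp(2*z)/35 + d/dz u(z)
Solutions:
 u(z) = C1 + 34*exp(2*z)/35


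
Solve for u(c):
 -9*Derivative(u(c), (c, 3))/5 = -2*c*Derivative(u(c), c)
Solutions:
 u(c) = C1 + Integral(C2*airyai(30^(1/3)*c/3) + C3*airybi(30^(1/3)*c/3), c)


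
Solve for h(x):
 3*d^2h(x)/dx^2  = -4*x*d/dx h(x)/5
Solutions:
 h(x) = C1 + C2*erf(sqrt(30)*x/15)


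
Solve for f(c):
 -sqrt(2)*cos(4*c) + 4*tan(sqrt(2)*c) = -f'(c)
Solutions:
 f(c) = C1 + 2*sqrt(2)*log(cos(sqrt(2)*c)) + sqrt(2)*sin(4*c)/4


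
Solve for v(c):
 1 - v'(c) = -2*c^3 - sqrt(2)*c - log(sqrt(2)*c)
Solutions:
 v(c) = C1 + c^4/2 + sqrt(2)*c^2/2 + c*log(c) + c*log(2)/2


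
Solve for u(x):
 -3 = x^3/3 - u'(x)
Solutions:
 u(x) = C1 + x^4/12 + 3*x


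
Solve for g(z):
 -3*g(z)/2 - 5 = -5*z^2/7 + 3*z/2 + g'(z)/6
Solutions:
 g(z) = C1*exp(-9*z) + 10*z^2/21 - 209*z/189 - 5461/1701


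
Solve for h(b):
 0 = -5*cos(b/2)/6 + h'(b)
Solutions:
 h(b) = C1 + 5*sin(b/2)/3


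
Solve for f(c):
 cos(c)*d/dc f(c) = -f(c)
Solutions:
 f(c) = C1*sqrt(sin(c) - 1)/sqrt(sin(c) + 1)


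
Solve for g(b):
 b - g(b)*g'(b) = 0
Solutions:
 g(b) = -sqrt(C1 + b^2)
 g(b) = sqrt(C1 + b^2)


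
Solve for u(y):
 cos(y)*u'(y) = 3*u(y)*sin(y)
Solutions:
 u(y) = C1/cos(y)^3


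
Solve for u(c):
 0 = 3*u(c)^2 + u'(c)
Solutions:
 u(c) = 1/(C1 + 3*c)


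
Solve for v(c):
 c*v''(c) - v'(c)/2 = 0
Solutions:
 v(c) = C1 + C2*c^(3/2)


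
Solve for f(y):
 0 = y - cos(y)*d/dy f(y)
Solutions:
 f(y) = C1 + Integral(y/cos(y), y)


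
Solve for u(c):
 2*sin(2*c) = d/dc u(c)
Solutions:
 u(c) = C1 - cos(2*c)


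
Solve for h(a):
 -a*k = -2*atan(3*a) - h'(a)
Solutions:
 h(a) = C1 + a^2*k/2 - 2*a*atan(3*a) + log(9*a^2 + 1)/3


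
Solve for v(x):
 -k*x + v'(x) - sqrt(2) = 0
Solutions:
 v(x) = C1 + k*x^2/2 + sqrt(2)*x


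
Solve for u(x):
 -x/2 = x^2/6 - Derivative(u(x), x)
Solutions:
 u(x) = C1 + x^3/18 + x^2/4


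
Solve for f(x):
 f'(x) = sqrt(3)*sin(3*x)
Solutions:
 f(x) = C1 - sqrt(3)*cos(3*x)/3


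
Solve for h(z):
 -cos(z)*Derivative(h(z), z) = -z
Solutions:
 h(z) = C1 + Integral(z/cos(z), z)


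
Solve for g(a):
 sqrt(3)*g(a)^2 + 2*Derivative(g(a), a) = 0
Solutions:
 g(a) = 2/(C1 + sqrt(3)*a)


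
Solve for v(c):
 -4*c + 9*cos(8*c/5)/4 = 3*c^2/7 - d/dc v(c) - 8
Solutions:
 v(c) = C1 + c^3/7 + 2*c^2 - 8*c - 45*sin(8*c/5)/32


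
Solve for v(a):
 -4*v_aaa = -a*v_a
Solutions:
 v(a) = C1 + Integral(C2*airyai(2^(1/3)*a/2) + C3*airybi(2^(1/3)*a/2), a)


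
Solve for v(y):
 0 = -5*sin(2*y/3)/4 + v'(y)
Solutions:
 v(y) = C1 - 15*cos(2*y/3)/8


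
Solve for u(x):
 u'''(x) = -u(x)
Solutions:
 u(x) = C3*exp(-x) + (C1*sin(sqrt(3)*x/2) + C2*cos(sqrt(3)*x/2))*exp(x/2)


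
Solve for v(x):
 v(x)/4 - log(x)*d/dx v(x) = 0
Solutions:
 v(x) = C1*exp(li(x)/4)


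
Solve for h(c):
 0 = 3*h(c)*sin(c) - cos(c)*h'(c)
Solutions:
 h(c) = C1/cos(c)^3


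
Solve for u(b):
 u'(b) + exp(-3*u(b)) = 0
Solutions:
 u(b) = log(C1 - 3*b)/3
 u(b) = log((-3^(1/3) - 3^(5/6)*I)*(C1 - b)^(1/3)/2)
 u(b) = log((-3^(1/3) + 3^(5/6)*I)*(C1 - b)^(1/3)/2)


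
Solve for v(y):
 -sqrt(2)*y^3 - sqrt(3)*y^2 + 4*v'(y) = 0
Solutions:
 v(y) = C1 + sqrt(2)*y^4/16 + sqrt(3)*y^3/12


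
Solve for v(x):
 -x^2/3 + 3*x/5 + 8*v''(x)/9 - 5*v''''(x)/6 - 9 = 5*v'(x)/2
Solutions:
 v(x) = C1 + C2*exp(x*(32*50^(1/3)/(sqrt(4018705) + 2025)^(1/3) + 20^(1/3)*(sqrt(4018705) + 2025)^(1/3))/60)*sin(sqrt(3)*x*(-20^(1/3)*(sqrt(4018705) + 2025)^(1/3) + 32*50^(1/3)/(sqrt(4018705) + 2025)^(1/3))/60) + C3*exp(x*(32*50^(1/3)/(sqrt(4018705) + 2025)^(1/3) + 20^(1/3)*(sqrt(4018705) + 2025)^(1/3))/60)*cos(sqrt(3)*x*(-20^(1/3)*(sqrt(4018705) + 2025)^(1/3) + 32*50^(1/3)/(sqrt(4018705) + 2025)^(1/3))/60) + C4*exp(-x*(32*50^(1/3)/(sqrt(4018705) + 2025)^(1/3) + 20^(1/3)*(sqrt(4018705) + 2025)^(1/3))/30) - 2*x^3/45 + 49*x^2/675 - 107782*x/30375


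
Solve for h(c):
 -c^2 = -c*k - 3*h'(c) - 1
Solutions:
 h(c) = C1 + c^3/9 - c^2*k/6 - c/3


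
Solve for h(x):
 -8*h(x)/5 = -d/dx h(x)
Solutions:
 h(x) = C1*exp(8*x/5)


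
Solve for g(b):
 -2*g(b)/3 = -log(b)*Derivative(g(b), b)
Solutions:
 g(b) = C1*exp(2*li(b)/3)


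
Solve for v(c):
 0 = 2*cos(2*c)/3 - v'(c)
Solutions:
 v(c) = C1 + sin(2*c)/3


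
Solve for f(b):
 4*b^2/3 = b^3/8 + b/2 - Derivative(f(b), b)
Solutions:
 f(b) = C1 + b^4/32 - 4*b^3/9 + b^2/4


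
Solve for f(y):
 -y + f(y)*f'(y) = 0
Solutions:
 f(y) = -sqrt(C1 + y^2)
 f(y) = sqrt(C1 + y^2)


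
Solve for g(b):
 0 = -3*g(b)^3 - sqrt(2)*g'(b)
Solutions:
 g(b) = -sqrt(-1/(C1 - 3*sqrt(2)*b))
 g(b) = sqrt(-1/(C1 - 3*sqrt(2)*b))


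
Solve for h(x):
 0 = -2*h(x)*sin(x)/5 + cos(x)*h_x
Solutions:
 h(x) = C1/cos(x)^(2/5)


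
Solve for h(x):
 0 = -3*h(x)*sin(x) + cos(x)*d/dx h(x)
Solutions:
 h(x) = C1/cos(x)^3


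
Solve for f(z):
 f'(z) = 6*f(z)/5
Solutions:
 f(z) = C1*exp(6*z/5)


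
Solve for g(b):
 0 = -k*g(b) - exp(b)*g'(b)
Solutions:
 g(b) = C1*exp(k*exp(-b))


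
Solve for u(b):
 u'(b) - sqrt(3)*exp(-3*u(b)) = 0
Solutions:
 u(b) = log(C1 + 3*sqrt(3)*b)/3
 u(b) = log((-3^(1/3) - 3^(5/6)*I)*(C1 + sqrt(3)*b)^(1/3)/2)
 u(b) = log((-3^(1/3) + 3^(5/6)*I)*(C1 + sqrt(3)*b)^(1/3)/2)


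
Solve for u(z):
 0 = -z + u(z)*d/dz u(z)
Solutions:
 u(z) = -sqrt(C1 + z^2)
 u(z) = sqrt(C1 + z^2)


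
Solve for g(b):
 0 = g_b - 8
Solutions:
 g(b) = C1 + 8*b


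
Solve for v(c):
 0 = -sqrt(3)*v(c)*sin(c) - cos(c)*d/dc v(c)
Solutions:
 v(c) = C1*cos(c)^(sqrt(3))


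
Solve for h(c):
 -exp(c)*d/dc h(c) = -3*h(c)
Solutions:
 h(c) = C1*exp(-3*exp(-c))


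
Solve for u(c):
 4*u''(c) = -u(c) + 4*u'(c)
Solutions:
 u(c) = (C1 + C2*c)*exp(c/2)


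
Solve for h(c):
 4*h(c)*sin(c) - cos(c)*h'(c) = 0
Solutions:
 h(c) = C1/cos(c)^4


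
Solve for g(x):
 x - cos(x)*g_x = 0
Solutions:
 g(x) = C1 + Integral(x/cos(x), x)


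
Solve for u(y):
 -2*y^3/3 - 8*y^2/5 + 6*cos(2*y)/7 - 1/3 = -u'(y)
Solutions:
 u(y) = C1 + y^4/6 + 8*y^3/15 + y/3 - 3*sin(2*y)/7


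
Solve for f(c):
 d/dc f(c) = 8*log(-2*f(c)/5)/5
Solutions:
 -5*Integral(1/(log(-_y) - log(5) + log(2)), (_y, f(c)))/8 = C1 - c


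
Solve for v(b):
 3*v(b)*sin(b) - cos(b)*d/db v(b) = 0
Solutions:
 v(b) = C1/cos(b)^3


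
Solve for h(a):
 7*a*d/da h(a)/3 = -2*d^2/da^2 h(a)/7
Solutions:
 h(a) = C1 + C2*erf(7*sqrt(3)*a/6)


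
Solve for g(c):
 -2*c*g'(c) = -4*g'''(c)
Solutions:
 g(c) = C1 + Integral(C2*airyai(2^(2/3)*c/2) + C3*airybi(2^(2/3)*c/2), c)


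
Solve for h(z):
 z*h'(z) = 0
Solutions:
 h(z) = C1


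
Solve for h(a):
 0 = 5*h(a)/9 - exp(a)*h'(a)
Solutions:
 h(a) = C1*exp(-5*exp(-a)/9)


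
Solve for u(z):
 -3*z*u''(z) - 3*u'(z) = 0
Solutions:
 u(z) = C1 + C2*log(z)


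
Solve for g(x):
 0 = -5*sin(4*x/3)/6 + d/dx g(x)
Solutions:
 g(x) = C1 - 5*cos(4*x/3)/8


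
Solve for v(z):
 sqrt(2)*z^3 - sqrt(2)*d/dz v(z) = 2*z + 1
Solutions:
 v(z) = C1 + z^4/4 - sqrt(2)*z^2/2 - sqrt(2)*z/2


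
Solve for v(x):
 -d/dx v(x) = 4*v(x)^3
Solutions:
 v(x) = -sqrt(2)*sqrt(-1/(C1 - 4*x))/2
 v(x) = sqrt(2)*sqrt(-1/(C1 - 4*x))/2


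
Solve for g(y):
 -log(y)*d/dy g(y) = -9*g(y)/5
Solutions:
 g(y) = C1*exp(9*li(y)/5)


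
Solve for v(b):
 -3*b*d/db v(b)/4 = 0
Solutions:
 v(b) = C1


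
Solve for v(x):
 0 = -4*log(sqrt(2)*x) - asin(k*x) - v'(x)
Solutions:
 v(x) = C1 - 4*x*log(x) - 2*x*log(2) + 4*x - Piecewise((x*asin(k*x) + sqrt(-k^2*x^2 + 1)/k, Ne(k, 0)), (0, True))


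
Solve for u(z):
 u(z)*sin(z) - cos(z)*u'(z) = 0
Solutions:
 u(z) = C1/cos(z)


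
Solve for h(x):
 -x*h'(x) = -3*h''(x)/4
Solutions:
 h(x) = C1 + C2*erfi(sqrt(6)*x/3)


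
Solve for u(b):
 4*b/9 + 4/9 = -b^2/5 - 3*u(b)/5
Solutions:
 u(b) = -b^2/3 - 20*b/27 - 20/27


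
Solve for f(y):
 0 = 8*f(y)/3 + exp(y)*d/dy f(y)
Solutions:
 f(y) = C1*exp(8*exp(-y)/3)


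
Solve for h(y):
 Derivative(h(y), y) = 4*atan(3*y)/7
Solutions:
 h(y) = C1 + 4*y*atan(3*y)/7 - 2*log(9*y^2 + 1)/21


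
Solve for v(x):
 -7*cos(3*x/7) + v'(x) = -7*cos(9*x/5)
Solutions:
 v(x) = C1 + 49*sin(3*x/7)/3 - 35*sin(9*x/5)/9


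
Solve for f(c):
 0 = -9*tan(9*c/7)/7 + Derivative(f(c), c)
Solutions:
 f(c) = C1 - log(cos(9*c/7))


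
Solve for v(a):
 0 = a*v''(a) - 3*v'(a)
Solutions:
 v(a) = C1 + C2*a^4


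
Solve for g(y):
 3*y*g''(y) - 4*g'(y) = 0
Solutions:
 g(y) = C1 + C2*y^(7/3)


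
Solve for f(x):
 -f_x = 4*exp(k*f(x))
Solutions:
 f(x) = Piecewise((log(1/(C1*k + 4*k*x))/k, Ne(k, 0)), (nan, True))
 f(x) = Piecewise((C1 - 4*x, Eq(k, 0)), (nan, True))


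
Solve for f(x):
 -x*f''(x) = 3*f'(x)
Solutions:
 f(x) = C1 + C2/x^2


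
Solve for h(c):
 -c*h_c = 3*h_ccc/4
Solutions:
 h(c) = C1 + Integral(C2*airyai(-6^(2/3)*c/3) + C3*airybi(-6^(2/3)*c/3), c)


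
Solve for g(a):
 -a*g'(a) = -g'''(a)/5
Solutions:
 g(a) = C1 + Integral(C2*airyai(5^(1/3)*a) + C3*airybi(5^(1/3)*a), a)


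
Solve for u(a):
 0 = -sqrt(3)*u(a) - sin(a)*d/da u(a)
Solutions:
 u(a) = C1*(cos(a) + 1)^(sqrt(3)/2)/(cos(a) - 1)^(sqrt(3)/2)


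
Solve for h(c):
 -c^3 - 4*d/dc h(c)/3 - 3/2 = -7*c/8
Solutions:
 h(c) = C1 - 3*c^4/16 + 21*c^2/64 - 9*c/8


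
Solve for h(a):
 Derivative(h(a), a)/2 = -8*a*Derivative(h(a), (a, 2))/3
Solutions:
 h(a) = C1 + C2*a^(13/16)


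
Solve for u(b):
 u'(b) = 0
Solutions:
 u(b) = C1


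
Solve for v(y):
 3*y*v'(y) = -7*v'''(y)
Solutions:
 v(y) = C1 + Integral(C2*airyai(-3^(1/3)*7^(2/3)*y/7) + C3*airybi(-3^(1/3)*7^(2/3)*y/7), y)


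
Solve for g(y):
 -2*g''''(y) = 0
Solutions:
 g(y) = C1 + C2*y + C3*y^2 + C4*y^3


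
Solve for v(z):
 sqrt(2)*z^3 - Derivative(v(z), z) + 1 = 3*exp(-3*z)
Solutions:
 v(z) = C1 + sqrt(2)*z^4/4 + z + exp(-3*z)


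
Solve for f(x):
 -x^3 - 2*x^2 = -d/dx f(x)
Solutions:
 f(x) = C1 + x^4/4 + 2*x^3/3


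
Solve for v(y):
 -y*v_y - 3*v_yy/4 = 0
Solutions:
 v(y) = C1 + C2*erf(sqrt(6)*y/3)


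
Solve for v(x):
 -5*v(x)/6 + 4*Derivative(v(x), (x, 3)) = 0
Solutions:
 v(x) = C3*exp(3^(2/3)*5^(1/3)*x/6) + (C1*sin(3^(1/6)*5^(1/3)*x/4) + C2*cos(3^(1/6)*5^(1/3)*x/4))*exp(-3^(2/3)*5^(1/3)*x/12)


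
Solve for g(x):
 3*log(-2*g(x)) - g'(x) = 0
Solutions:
 -Integral(1/(log(-_y) + log(2)), (_y, g(x)))/3 = C1 - x


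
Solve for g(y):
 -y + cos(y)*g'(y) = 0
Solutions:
 g(y) = C1 + Integral(y/cos(y), y)


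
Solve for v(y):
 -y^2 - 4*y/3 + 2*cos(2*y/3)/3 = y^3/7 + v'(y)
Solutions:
 v(y) = C1 - y^4/28 - y^3/3 - 2*y^2/3 + sin(2*y/3)


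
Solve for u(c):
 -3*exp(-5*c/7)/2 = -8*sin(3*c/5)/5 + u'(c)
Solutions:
 u(c) = C1 - 8*cos(3*c/5)/3 + 21*exp(-5*c/7)/10


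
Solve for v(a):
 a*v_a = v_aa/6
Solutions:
 v(a) = C1 + C2*erfi(sqrt(3)*a)


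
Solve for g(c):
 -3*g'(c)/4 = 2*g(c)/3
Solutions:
 g(c) = C1*exp(-8*c/9)


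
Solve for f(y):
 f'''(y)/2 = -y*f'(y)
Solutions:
 f(y) = C1 + Integral(C2*airyai(-2^(1/3)*y) + C3*airybi(-2^(1/3)*y), y)


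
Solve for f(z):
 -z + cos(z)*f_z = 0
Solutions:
 f(z) = C1 + Integral(z/cos(z), z)


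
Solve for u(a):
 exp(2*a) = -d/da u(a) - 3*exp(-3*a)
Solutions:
 u(a) = C1 - exp(2*a)/2 + exp(-3*a)


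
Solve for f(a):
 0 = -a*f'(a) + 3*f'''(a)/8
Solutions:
 f(a) = C1 + Integral(C2*airyai(2*3^(2/3)*a/3) + C3*airybi(2*3^(2/3)*a/3), a)


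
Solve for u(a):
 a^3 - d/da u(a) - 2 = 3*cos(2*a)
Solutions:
 u(a) = C1 + a^4/4 - 2*a - 3*sin(2*a)/2


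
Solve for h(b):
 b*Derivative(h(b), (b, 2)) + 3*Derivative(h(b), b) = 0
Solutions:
 h(b) = C1 + C2/b^2


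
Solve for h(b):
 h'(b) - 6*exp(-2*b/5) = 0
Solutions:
 h(b) = C1 - 15*exp(-2*b/5)


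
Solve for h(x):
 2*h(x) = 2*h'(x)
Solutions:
 h(x) = C1*exp(x)


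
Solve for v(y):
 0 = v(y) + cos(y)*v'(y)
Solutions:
 v(y) = C1*sqrt(sin(y) - 1)/sqrt(sin(y) + 1)


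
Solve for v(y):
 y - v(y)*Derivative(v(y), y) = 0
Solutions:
 v(y) = -sqrt(C1 + y^2)
 v(y) = sqrt(C1 + y^2)


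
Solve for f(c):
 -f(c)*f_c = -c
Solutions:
 f(c) = -sqrt(C1 + c^2)
 f(c) = sqrt(C1 + c^2)


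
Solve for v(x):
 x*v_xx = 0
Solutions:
 v(x) = C1 + C2*x


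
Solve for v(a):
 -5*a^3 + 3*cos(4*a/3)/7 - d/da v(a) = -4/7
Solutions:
 v(a) = C1 - 5*a^4/4 + 4*a/7 + 9*sin(4*a/3)/28


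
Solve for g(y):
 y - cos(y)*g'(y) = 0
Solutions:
 g(y) = C1 + Integral(y/cos(y), y)


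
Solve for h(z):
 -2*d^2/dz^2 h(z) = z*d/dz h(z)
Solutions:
 h(z) = C1 + C2*erf(z/2)


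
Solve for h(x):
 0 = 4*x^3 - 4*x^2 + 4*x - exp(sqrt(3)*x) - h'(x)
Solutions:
 h(x) = C1 + x^4 - 4*x^3/3 + 2*x^2 - sqrt(3)*exp(sqrt(3)*x)/3


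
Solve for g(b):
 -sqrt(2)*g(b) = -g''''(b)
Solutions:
 g(b) = C1*exp(-2^(1/8)*b) + C2*exp(2^(1/8)*b) + C3*sin(2^(1/8)*b) + C4*cos(2^(1/8)*b)


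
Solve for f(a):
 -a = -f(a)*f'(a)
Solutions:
 f(a) = -sqrt(C1 + a^2)
 f(a) = sqrt(C1 + a^2)


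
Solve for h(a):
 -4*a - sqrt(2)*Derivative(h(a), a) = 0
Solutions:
 h(a) = C1 - sqrt(2)*a^2


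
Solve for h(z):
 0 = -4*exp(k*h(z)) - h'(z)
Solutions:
 h(z) = Piecewise((log(1/(C1*k + 4*k*z))/k, Ne(k, 0)), (nan, True))
 h(z) = Piecewise((C1 - 4*z, Eq(k, 0)), (nan, True))


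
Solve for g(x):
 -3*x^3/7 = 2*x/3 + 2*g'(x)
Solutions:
 g(x) = C1 - 3*x^4/56 - x^2/6


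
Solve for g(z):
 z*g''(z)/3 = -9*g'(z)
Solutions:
 g(z) = C1 + C2/z^26


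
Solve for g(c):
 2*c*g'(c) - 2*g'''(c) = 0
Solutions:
 g(c) = C1 + Integral(C2*airyai(c) + C3*airybi(c), c)


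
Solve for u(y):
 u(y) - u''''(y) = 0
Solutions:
 u(y) = C1*exp(-y) + C2*exp(y) + C3*sin(y) + C4*cos(y)


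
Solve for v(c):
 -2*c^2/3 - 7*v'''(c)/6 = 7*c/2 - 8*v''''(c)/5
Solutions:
 v(c) = C1 + C2*c + C3*c^2 + C4*exp(35*c/48) - c^5/105 - 373*c^4/1960 - 8952*c^3/8575


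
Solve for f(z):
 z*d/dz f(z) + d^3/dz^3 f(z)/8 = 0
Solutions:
 f(z) = C1 + Integral(C2*airyai(-2*z) + C3*airybi(-2*z), z)


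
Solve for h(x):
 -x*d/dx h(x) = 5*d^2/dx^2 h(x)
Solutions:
 h(x) = C1 + C2*erf(sqrt(10)*x/10)


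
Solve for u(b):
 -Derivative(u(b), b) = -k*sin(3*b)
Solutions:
 u(b) = C1 - k*cos(3*b)/3


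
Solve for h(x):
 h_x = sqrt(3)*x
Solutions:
 h(x) = C1 + sqrt(3)*x^2/2


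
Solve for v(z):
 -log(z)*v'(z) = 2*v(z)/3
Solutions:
 v(z) = C1*exp(-2*li(z)/3)


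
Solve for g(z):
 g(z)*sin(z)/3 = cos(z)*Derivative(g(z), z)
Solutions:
 g(z) = C1/cos(z)^(1/3)


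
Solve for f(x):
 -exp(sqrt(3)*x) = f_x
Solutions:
 f(x) = C1 - sqrt(3)*exp(sqrt(3)*x)/3


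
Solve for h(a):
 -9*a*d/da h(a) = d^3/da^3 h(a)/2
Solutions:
 h(a) = C1 + Integral(C2*airyai(-18^(1/3)*a) + C3*airybi(-18^(1/3)*a), a)


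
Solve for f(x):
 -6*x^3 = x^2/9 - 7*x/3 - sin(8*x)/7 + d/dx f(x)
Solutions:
 f(x) = C1 - 3*x^4/2 - x^3/27 + 7*x^2/6 - cos(8*x)/56


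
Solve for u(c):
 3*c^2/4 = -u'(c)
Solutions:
 u(c) = C1 - c^3/4


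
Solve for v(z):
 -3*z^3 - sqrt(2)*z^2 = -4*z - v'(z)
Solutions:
 v(z) = C1 + 3*z^4/4 + sqrt(2)*z^3/3 - 2*z^2


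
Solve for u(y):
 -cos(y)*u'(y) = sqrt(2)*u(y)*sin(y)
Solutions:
 u(y) = C1*cos(y)^(sqrt(2))


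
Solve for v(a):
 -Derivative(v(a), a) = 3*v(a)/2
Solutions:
 v(a) = C1*exp(-3*a/2)


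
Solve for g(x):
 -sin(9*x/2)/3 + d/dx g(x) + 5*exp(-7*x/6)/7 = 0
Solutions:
 g(x) = C1 - 2*cos(9*x/2)/27 + 30*exp(-7*x/6)/49


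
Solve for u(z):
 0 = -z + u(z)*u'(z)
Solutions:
 u(z) = -sqrt(C1 + z^2)
 u(z) = sqrt(C1 + z^2)


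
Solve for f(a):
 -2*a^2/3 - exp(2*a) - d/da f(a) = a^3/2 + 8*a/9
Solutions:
 f(a) = C1 - a^4/8 - 2*a^3/9 - 4*a^2/9 - exp(2*a)/2


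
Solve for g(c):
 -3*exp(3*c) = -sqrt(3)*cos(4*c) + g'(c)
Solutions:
 g(c) = C1 - exp(3*c) + sqrt(3)*sin(4*c)/4


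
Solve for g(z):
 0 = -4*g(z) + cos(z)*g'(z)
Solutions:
 g(z) = C1*(sin(z)^2 + 2*sin(z) + 1)/(sin(z)^2 - 2*sin(z) + 1)


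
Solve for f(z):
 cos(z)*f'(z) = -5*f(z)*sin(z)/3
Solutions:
 f(z) = C1*cos(z)^(5/3)


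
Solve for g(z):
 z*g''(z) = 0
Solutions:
 g(z) = C1 + C2*z


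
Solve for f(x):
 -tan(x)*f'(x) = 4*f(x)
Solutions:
 f(x) = C1/sin(x)^4


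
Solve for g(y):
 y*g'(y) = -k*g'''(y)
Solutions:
 g(y) = C1 + Integral(C2*airyai(y*(-1/k)^(1/3)) + C3*airybi(y*(-1/k)^(1/3)), y)


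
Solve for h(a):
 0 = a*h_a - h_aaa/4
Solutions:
 h(a) = C1 + Integral(C2*airyai(2^(2/3)*a) + C3*airybi(2^(2/3)*a), a)


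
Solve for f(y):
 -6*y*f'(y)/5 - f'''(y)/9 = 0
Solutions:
 f(y) = C1 + Integral(C2*airyai(-3*2^(1/3)*5^(2/3)*y/5) + C3*airybi(-3*2^(1/3)*5^(2/3)*y/5), y)


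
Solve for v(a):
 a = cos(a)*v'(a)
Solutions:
 v(a) = C1 + Integral(a/cos(a), a)


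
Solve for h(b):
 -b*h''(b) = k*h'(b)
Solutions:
 h(b) = C1 + b^(1 - re(k))*(C2*sin(log(b)*Abs(im(k))) + C3*cos(log(b)*im(k)))


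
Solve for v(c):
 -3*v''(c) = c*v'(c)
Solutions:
 v(c) = C1 + C2*erf(sqrt(6)*c/6)


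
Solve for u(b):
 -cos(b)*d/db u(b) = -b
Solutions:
 u(b) = C1 + Integral(b/cos(b), b)


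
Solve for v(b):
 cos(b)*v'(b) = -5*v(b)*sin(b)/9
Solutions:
 v(b) = C1*cos(b)^(5/9)


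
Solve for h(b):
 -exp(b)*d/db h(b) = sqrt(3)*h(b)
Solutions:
 h(b) = C1*exp(sqrt(3)*exp(-b))


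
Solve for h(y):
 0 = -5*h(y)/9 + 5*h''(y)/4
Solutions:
 h(y) = C1*exp(-2*y/3) + C2*exp(2*y/3)


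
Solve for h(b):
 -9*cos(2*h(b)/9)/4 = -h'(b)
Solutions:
 -9*b/4 - 9*log(sin(2*h(b)/9) - 1)/4 + 9*log(sin(2*h(b)/9) + 1)/4 = C1


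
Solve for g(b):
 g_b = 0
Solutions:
 g(b) = C1


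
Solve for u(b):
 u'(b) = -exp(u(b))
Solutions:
 u(b) = log(1/(C1 + b))


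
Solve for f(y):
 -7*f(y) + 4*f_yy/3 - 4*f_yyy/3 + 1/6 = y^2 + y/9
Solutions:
 f(y) = C1*exp(y*(4/(9*sqrt(3857) + 559)^(1/3) + 4 + (9*sqrt(3857) + 559)^(1/3))/12)*sin(sqrt(3)*y*(-(9*sqrt(3857) + 559)^(1/3) + 4/(9*sqrt(3857) + 559)^(1/3))/12) + C2*exp(y*(4/(9*sqrt(3857) + 559)^(1/3) + 4 + (9*sqrt(3857) + 559)^(1/3))/12)*cos(sqrt(3)*y*(-(9*sqrt(3857) + 559)^(1/3) + 4/(9*sqrt(3857) + 559)^(1/3))/12) + C3*exp(y*(-(9*sqrt(3857) + 559)^(1/3) - 4/(9*sqrt(3857) + 559)^(1/3) + 2)/6) - y^2/7 - y/63 - 3/98


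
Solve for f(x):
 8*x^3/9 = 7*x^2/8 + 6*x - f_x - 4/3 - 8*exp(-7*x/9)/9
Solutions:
 f(x) = C1 - 2*x^4/9 + 7*x^3/24 + 3*x^2 - 4*x/3 + 8*exp(-7*x/9)/7


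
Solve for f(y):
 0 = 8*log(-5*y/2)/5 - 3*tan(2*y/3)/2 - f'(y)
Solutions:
 f(y) = C1 + 8*y*log(-y)/5 - 8*y/5 - 8*y*log(2)/5 + 8*y*log(5)/5 + 9*log(cos(2*y/3))/4


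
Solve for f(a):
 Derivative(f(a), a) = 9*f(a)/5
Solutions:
 f(a) = C1*exp(9*a/5)


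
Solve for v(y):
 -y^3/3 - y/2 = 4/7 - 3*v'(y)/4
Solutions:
 v(y) = C1 + y^4/9 + y^2/3 + 16*y/21


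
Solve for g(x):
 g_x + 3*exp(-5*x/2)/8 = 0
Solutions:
 g(x) = C1 + 3*exp(-5*x/2)/20


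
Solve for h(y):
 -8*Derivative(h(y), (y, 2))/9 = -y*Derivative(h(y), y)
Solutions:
 h(y) = C1 + C2*erfi(3*y/4)


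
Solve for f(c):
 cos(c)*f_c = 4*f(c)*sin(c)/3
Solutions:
 f(c) = C1/cos(c)^(4/3)


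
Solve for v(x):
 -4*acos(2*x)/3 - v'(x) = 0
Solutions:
 v(x) = C1 - 4*x*acos(2*x)/3 + 2*sqrt(1 - 4*x^2)/3


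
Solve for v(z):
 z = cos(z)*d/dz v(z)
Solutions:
 v(z) = C1 + Integral(z/cos(z), z)


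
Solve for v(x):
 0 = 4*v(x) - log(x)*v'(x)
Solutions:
 v(x) = C1*exp(4*li(x))


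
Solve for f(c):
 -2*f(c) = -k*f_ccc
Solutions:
 f(c) = C1*exp(2^(1/3)*c*(1/k)^(1/3)) + C2*exp(2^(1/3)*c*(-1 + sqrt(3)*I)*(1/k)^(1/3)/2) + C3*exp(-2^(1/3)*c*(1 + sqrt(3)*I)*(1/k)^(1/3)/2)


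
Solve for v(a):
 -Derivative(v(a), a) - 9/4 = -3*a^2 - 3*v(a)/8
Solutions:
 v(a) = C1*exp(3*a/8) - 8*a^2 - 128*a/3 - 970/9


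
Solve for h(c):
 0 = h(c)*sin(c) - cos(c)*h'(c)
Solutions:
 h(c) = C1/cos(c)


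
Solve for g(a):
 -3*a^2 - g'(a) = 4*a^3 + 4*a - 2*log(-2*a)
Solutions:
 g(a) = C1 - a^4 - a^3 - 2*a^2 + 2*a*log(-a) + 2*a*(-1 + log(2))


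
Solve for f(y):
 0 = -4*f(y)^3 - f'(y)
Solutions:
 f(y) = -sqrt(2)*sqrt(-1/(C1 - 4*y))/2
 f(y) = sqrt(2)*sqrt(-1/(C1 - 4*y))/2


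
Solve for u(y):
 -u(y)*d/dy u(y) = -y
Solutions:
 u(y) = -sqrt(C1 + y^2)
 u(y) = sqrt(C1 + y^2)


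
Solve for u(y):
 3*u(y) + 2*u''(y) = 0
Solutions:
 u(y) = C1*sin(sqrt(6)*y/2) + C2*cos(sqrt(6)*y/2)


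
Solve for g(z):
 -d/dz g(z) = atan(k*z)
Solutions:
 g(z) = C1 - Piecewise((z*atan(k*z) - log(k^2*z^2 + 1)/(2*k), Ne(k, 0)), (0, True))


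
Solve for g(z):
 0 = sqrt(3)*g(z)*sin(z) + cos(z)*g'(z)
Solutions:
 g(z) = C1*cos(z)^(sqrt(3))


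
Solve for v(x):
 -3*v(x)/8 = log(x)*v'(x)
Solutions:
 v(x) = C1*exp(-3*li(x)/8)


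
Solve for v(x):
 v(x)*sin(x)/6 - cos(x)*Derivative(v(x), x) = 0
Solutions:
 v(x) = C1/cos(x)^(1/6)


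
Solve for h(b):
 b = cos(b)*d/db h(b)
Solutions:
 h(b) = C1 + Integral(b/cos(b), b)


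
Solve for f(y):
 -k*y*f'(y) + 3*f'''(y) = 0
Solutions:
 f(y) = C1 + Integral(C2*airyai(3^(2/3)*k^(1/3)*y/3) + C3*airybi(3^(2/3)*k^(1/3)*y/3), y)


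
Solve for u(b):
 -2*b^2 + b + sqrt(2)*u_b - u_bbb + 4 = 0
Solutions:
 u(b) = C1 + C2*exp(-2^(1/4)*b) + C3*exp(2^(1/4)*b) + sqrt(2)*b^3/3 - sqrt(2)*b^2/4 - 2*sqrt(2)*b + 2*b


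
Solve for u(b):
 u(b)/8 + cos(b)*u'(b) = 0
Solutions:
 u(b) = C1*(sin(b) - 1)^(1/16)/(sin(b) + 1)^(1/16)


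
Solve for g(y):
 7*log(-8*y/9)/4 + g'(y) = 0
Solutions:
 g(y) = C1 - 7*y*log(-y)/4 + 7*y*(-3*log(2) + 1 + 2*log(3))/4


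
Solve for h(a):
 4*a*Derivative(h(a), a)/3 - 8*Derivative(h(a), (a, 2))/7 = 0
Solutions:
 h(a) = C1 + C2*erfi(sqrt(21)*a/6)


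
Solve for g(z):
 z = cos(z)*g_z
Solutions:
 g(z) = C1 + Integral(z/cos(z), z)


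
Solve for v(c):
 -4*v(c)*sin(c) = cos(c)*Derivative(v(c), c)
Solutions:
 v(c) = C1*cos(c)^4


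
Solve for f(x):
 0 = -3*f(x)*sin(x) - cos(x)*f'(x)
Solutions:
 f(x) = C1*cos(x)^3


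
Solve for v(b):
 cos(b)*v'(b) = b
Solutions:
 v(b) = C1 + Integral(b/cos(b), b)


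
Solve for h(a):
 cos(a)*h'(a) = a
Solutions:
 h(a) = C1 + Integral(a/cos(a), a)


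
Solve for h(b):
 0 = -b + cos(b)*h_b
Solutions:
 h(b) = C1 + Integral(b/cos(b), b)


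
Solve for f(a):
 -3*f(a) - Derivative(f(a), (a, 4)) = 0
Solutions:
 f(a) = (C1*sin(sqrt(2)*3^(1/4)*a/2) + C2*cos(sqrt(2)*3^(1/4)*a/2))*exp(-sqrt(2)*3^(1/4)*a/2) + (C3*sin(sqrt(2)*3^(1/4)*a/2) + C4*cos(sqrt(2)*3^(1/4)*a/2))*exp(sqrt(2)*3^(1/4)*a/2)


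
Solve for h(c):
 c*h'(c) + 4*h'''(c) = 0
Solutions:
 h(c) = C1 + Integral(C2*airyai(-2^(1/3)*c/2) + C3*airybi(-2^(1/3)*c/2), c)


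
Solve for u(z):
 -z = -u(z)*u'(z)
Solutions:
 u(z) = -sqrt(C1 + z^2)
 u(z) = sqrt(C1 + z^2)


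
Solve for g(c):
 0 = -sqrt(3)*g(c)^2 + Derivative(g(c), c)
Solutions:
 g(c) = -1/(C1 + sqrt(3)*c)


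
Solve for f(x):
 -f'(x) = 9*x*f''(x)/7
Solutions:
 f(x) = C1 + C2*x^(2/9)


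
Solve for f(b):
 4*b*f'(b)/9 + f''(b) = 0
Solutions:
 f(b) = C1 + C2*erf(sqrt(2)*b/3)


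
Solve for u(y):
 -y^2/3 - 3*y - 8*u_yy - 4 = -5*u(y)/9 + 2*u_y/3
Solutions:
 u(y) = C1*exp(y*(-1 + sqrt(41))/24) + C2*exp(-y*(1 + sqrt(41))/24) + 3*y^2/5 + 171*y/25 + 4086/125


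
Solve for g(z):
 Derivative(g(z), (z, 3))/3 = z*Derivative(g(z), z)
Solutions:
 g(z) = C1 + Integral(C2*airyai(3^(1/3)*z) + C3*airybi(3^(1/3)*z), z)


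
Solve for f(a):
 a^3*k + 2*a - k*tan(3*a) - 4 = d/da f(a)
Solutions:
 f(a) = C1 + a^4*k/4 + a^2 - 4*a + k*log(cos(3*a))/3


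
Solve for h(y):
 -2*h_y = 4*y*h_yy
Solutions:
 h(y) = C1 + C2*sqrt(y)


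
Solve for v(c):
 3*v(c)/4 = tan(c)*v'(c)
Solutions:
 v(c) = C1*sin(c)^(3/4)


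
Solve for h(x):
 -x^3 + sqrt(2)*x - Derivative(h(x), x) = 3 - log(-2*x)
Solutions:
 h(x) = C1 - x^4/4 + sqrt(2)*x^2/2 + x*log(-x) + x*(-4 + log(2))


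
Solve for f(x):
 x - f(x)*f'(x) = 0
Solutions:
 f(x) = -sqrt(C1 + x^2)
 f(x) = sqrt(C1 + x^2)


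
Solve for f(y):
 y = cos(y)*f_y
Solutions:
 f(y) = C1 + Integral(y/cos(y), y)


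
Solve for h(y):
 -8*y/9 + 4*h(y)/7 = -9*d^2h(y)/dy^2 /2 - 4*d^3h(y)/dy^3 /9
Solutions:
 h(y) = C1*exp(y*(-378 + 1701*21^(1/3)/(16*sqrt(30874) + 15565)^(1/3) + 21^(2/3)*(16*sqrt(30874) + 15565)^(1/3))/112)*sin(3*3^(1/6)*7^(1/3)*y*(-7^(1/3)*(16*sqrt(30874) + 15565)^(1/3) + 567*3^(2/3)/(16*sqrt(30874) + 15565)^(1/3))/112) + C2*exp(y*(-378 + 1701*21^(1/3)/(16*sqrt(30874) + 15565)^(1/3) + 21^(2/3)*(16*sqrt(30874) + 15565)^(1/3))/112)*cos(3*3^(1/6)*7^(1/3)*y*(-7^(1/3)*(16*sqrt(30874) + 15565)^(1/3) + 567*3^(2/3)/(16*sqrt(30874) + 15565)^(1/3))/112) + C3*exp(-y*(1701*21^(1/3)/(16*sqrt(30874) + 15565)^(1/3) + 189 + 21^(2/3)*(16*sqrt(30874) + 15565)^(1/3))/56) + 14*y/9


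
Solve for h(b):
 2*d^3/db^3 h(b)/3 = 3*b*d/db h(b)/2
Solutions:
 h(b) = C1 + Integral(C2*airyai(2^(1/3)*3^(2/3)*b/2) + C3*airybi(2^(1/3)*3^(2/3)*b/2), b)


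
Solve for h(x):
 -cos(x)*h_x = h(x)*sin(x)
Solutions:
 h(x) = C1*cos(x)


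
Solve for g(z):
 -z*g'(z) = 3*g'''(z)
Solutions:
 g(z) = C1 + Integral(C2*airyai(-3^(2/3)*z/3) + C3*airybi(-3^(2/3)*z/3), z)


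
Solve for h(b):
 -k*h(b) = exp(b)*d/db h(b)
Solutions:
 h(b) = C1*exp(k*exp(-b))


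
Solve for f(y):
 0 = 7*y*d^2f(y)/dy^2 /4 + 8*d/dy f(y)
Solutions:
 f(y) = C1 + C2/y^(25/7)


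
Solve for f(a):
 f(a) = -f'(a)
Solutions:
 f(a) = C1*exp(-a)


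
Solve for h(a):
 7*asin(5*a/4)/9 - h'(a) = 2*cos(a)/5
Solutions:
 h(a) = C1 + 7*a*asin(5*a/4)/9 + 7*sqrt(16 - 25*a^2)/45 - 2*sin(a)/5


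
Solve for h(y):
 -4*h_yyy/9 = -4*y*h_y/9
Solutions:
 h(y) = C1 + Integral(C2*airyai(y) + C3*airybi(y), y)


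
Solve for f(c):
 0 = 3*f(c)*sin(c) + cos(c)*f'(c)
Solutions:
 f(c) = C1*cos(c)^3


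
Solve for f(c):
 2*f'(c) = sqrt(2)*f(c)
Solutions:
 f(c) = C1*exp(sqrt(2)*c/2)


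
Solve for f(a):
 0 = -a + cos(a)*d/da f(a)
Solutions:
 f(a) = C1 + Integral(a/cos(a), a)


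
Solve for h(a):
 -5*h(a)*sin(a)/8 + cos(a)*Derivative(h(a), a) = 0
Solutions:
 h(a) = C1/cos(a)^(5/8)


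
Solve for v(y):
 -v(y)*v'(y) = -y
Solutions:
 v(y) = -sqrt(C1 + y^2)
 v(y) = sqrt(C1 + y^2)


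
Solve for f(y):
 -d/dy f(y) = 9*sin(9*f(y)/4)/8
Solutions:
 9*y/8 + 2*log(cos(9*f(y)/4) - 1)/9 - 2*log(cos(9*f(y)/4) + 1)/9 = C1


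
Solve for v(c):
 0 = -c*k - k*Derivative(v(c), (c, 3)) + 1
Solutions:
 v(c) = C1 + C2*c + C3*c^2 - c^4/24 + c^3/(6*k)


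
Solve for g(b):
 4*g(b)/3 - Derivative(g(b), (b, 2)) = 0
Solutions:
 g(b) = C1*exp(-2*sqrt(3)*b/3) + C2*exp(2*sqrt(3)*b/3)


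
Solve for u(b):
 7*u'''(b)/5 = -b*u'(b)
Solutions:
 u(b) = C1 + Integral(C2*airyai(-5^(1/3)*7^(2/3)*b/7) + C3*airybi(-5^(1/3)*7^(2/3)*b/7), b)


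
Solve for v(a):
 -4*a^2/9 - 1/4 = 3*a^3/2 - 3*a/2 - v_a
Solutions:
 v(a) = C1 + 3*a^4/8 + 4*a^3/27 - 3*a^2/4 + a/4


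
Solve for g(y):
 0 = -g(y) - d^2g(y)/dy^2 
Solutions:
 g(y) = C1*sin(y) + C2*cos(y)


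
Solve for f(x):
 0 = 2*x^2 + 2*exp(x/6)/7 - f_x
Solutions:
 f(x) = C1 + 2*x^3/3 + 12*exp(x/6)/7


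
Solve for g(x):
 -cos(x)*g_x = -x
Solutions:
 g(x) = C1 + Integral(x/cos(x), x)


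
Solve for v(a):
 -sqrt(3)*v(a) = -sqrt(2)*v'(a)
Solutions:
 v(a) = C1*exp(sqrt(6)*a/2)


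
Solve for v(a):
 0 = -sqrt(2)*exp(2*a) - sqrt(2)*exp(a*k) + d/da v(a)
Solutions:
 v(a) = C1 + sqrt(2)*exp(2*a)/2 + sqrt(2)*exp(a*k)/k


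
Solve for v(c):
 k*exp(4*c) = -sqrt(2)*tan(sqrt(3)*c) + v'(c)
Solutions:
 v(c) = C1 + k*exp(4*c)/4 - sqrt(6)*log(cos(sqrt(3)*c))/3


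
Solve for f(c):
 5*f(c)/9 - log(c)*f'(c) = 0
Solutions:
 f(c) = C1*exp(5*li(c)/9)


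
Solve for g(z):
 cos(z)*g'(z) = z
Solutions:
 g(z) = C1 + Integral(z/cos(z), z)


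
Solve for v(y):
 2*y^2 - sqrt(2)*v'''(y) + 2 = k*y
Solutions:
 v(y) = C1 + C2*y + C3*y^2 - sqrt(2)*k*y^4/48 + sqrt(2)*y^5/60 + sqrt(2)*y^3/6


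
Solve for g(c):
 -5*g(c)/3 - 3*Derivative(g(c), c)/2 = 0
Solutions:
 g(c) = C1*exp(-10*c/9)


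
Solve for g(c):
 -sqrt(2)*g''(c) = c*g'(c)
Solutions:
 g(c) = C1 + C2*erf(2^(1/4)*c/2)


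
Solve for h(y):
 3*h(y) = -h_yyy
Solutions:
 h(y) = C3*exp(-3^(1/3)*y) + (C1*sin(3^(5/6)*y/2) + C2*cos(3^(5/6)*y/2))*exp(3^(1/3)*y/2)


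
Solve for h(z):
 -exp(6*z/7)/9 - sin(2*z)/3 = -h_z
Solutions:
 h(z) = C1 + 7*exp(6*z/7)/54 - cos(2*z)/6


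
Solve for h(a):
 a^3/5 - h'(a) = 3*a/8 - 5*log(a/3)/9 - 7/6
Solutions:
 h(a) = C1 + a^4/20 - 3*a^2/16 + 5*a*log(a)/9 - 5*a*log(3)/9 + 11*a/18


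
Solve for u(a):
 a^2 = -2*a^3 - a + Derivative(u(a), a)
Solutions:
 u(a) = C1 + a^4/2 + a^3/3 + a^2/2


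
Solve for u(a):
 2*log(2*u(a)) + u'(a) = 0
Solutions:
 Integral(1/(log(_y) + log(2)), (_y, u(a)))/2 = C1 - a


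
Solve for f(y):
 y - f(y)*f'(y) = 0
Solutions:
 f(y) = -sqrt(C1 + y^2)
 f(y) = sqrt(C1 + y^2)


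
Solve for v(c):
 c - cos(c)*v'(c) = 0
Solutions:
 v(c) = C1 + Integral(c/cos(c), c)


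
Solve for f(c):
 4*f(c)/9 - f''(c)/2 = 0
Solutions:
 f(c) = C1*exp(-2*sqrt(2)*c/3) + C2*exp(2*sqrt(2)*c/3)


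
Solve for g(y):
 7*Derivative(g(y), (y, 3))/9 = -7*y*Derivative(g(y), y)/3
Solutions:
 g(y) = C1 + Integral(C2*airyai(-3^(1/3)*y) + C3*airybi(-3^(1/3)*y), y)


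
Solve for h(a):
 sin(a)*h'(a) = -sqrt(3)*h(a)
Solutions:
 h(a) = C1*(cos(a) + 1)^(sqrt(3)/2)/(cos(a) - 1)^(sqrt(3)/2)


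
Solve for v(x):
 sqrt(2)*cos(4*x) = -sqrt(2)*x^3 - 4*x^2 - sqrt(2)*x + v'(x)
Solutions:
 v(x) = C1 + sqrt(2)*x^4/4 + 4*x^3/3 + sqrt(2)*x^2/2 + sqrt(2)*sin(4*x)/4


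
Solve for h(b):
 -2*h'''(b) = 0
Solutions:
 h(b) = C1 + C2*b + C3*b^2


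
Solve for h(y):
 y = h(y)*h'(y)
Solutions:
 h(y) = -sqrt(C1 + y^2)
 h(y) = sqrt(C1 + y^2)


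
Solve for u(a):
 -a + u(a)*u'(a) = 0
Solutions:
 u(a) = -sqrt(C1 + a^2)
 u(a) = sqrt(C1 + a^2)


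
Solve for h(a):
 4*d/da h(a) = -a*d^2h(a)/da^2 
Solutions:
 h(a) = C1 + C2/a^3


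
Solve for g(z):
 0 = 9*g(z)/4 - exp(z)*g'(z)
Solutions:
 g(z) = C1*exp(-9*exp(-z)/4)


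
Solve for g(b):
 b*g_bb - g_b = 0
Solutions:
 g(b) = C1 + C2*b^2


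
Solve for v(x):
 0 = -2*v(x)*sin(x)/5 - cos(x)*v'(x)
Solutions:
 v(x) = C1*cos(x)^(2/5)


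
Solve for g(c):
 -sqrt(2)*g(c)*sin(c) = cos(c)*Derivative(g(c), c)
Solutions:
 g(c) = C1*cos(c)^(sqrt(2))


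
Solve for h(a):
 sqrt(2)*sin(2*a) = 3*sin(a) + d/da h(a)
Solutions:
 h(a) = C1 + sqrt(2)*sin(a)^2 + 3*cos(a)


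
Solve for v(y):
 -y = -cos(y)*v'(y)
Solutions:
 v(y) = C1 + Integral(y/cos(y), y)


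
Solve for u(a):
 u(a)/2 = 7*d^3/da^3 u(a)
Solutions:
 u(a) = C3*exp(14^(2/3)*a/14) + (C1*sin(14^(2/3)*sqrt(3)*a/28) + C2*cos(14^(2/3)*sqrt(3)*a/28))*exp(-14^(2/3)*a/28)


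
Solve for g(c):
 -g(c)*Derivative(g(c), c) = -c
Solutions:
 g(c) = -sqrt(C1 + c^2)
 g(c) = sqrt(C1 + c^2)


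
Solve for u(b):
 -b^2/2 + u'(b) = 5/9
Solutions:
 u(b) = C1 + b^3/6 + 5*b/9


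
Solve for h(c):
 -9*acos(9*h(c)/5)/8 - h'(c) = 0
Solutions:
 Integral(1/acos(9*_y/5), (_y, h(c))) = C1 - 9*c/8
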